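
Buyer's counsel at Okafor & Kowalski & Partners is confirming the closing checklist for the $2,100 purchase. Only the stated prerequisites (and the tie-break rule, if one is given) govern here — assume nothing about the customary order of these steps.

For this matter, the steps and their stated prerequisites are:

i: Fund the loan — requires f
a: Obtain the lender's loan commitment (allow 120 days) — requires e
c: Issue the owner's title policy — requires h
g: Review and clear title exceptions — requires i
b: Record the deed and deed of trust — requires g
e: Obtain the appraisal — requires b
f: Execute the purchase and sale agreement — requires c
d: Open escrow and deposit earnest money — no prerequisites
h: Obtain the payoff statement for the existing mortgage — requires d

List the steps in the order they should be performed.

Only d has no prerequisites, so it is first.
Next only h has its prerequisites met → h.
c is the only step now ready → c.
That leaves f as the only ready step → f.
That leaves i as the only ready step → i.
g needed i, now all done → g.
b needed g, now all done → b.
e needed b, now all done → e.
a needed e, now all done → a.

d, h, c, f, i, g, b, e, a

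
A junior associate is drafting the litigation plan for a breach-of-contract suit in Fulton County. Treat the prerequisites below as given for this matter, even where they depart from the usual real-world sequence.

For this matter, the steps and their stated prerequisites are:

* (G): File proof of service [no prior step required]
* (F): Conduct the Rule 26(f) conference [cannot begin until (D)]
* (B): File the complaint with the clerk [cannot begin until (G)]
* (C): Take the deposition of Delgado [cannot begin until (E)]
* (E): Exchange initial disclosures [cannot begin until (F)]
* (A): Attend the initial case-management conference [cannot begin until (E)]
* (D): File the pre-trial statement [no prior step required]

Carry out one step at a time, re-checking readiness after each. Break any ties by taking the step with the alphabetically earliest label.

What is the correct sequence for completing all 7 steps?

(D), (F), (E), (A), (C), (G), (B)

(D) and (G) have no prerequisites; (D) has the earlier label, so (D) is first.
(F) and (G) are both available; (F) has the earlier label → (F).
(E) now also ready, so the ready set is {(E), (G)}; (E) has the earlier label → (E).
(A), (C) and (G) are all available; (A) has the earlier label → (A).
Ready: (C) and (G). (C) has the earlier label → (C).
That leaves (G) as the only ready step → (G).
Next only (B) has its prerequisites met → (B).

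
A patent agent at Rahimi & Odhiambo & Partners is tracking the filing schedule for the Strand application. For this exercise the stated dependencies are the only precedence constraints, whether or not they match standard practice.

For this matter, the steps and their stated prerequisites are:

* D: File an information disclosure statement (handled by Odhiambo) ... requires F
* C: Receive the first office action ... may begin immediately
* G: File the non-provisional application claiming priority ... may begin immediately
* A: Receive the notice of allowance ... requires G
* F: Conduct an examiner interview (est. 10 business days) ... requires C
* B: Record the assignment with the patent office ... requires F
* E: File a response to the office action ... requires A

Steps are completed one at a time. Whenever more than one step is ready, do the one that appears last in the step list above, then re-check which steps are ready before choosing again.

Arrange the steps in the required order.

G → A → E → C → F → B → D

Nothing is required for G and C. G is listed later → G first.
A now also ready, so the ready set is {A, C}; A is listed later → A.
E now also ready, so the ready set is {E, C}; E is listed later → E.
C is the only step now ready → C.
Next only F has its prerequisites met → F.
B and D are both available; B is listed later → B.
D needed F, now all done → D.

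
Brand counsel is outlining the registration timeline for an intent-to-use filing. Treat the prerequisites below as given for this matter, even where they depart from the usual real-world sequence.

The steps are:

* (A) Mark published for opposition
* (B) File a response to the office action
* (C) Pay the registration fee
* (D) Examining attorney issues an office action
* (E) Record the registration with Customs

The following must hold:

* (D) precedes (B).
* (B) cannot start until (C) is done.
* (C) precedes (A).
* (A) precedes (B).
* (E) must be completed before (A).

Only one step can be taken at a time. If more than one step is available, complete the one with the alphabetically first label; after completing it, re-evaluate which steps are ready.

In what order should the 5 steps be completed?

Nothing is required for (C), (D) and (E). (C) has the earlier label → (C) first.
Ready: (D) and (E). (D) has the earlier label → (D).
That leaves (E) as the only ready step → (E).
(A) is the only step now ready → (A).
(B) is the only step now ready → (B).

(C), (D), (E), (A), (B)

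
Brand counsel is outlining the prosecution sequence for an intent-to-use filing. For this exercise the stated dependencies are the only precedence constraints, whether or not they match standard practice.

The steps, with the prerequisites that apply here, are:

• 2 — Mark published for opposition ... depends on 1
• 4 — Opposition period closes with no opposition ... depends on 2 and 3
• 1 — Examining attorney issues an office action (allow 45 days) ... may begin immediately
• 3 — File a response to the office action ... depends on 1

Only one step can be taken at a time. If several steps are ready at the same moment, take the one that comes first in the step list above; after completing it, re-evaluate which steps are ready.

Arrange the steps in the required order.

1, 2, 3, 4

1 has no prerequisites → 1 first.
2 and 3 are both available; 2 is listed earlier → 2.
3 is the only step now ready → 3.
That leaves 4 as the only ready step → 4.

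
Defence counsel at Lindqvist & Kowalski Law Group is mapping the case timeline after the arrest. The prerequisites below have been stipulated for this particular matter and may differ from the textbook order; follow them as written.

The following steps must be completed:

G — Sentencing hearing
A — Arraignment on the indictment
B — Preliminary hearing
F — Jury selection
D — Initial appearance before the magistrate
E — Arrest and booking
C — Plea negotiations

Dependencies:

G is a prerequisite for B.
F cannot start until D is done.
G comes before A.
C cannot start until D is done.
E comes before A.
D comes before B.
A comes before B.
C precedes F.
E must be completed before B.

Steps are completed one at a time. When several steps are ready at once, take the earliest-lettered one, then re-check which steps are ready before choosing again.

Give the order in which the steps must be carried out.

D → C → E → F → G → A → B

Nothing is required for D, E and G. D has the earlier label → D first.
Now C, E and G have their prerequisites met. C has the earlier label, so C next.
F now also ready, so the ready set is {E, F, G}; E has the earlier label → E.
F and G are both available; F has the earlier label → F.
Next only G has its prerequisites met → G.
A is the only step now ready → A.
B is the only step now ready → B.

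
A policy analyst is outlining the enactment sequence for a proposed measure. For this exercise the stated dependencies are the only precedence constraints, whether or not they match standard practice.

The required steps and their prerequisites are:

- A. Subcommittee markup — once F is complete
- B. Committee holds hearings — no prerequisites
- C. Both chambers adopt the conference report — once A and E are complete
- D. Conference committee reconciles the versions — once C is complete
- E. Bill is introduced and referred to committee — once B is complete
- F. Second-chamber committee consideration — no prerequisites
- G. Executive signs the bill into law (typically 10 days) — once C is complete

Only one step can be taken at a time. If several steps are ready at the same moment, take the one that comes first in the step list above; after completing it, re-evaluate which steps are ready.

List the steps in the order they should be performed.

B → E → F → A → C → D → G

B and F have no prerequisites; B is listed earlier, so B is first.
E now also ready, so the ready set is {E, F}; E is listed earlier → E.
Next only F has its prerequisites met → F.
A needed F, now all done → A.
That leaves C as the only ready step → C.
Now D and G have their prerequisites met. D is listed earlier, so D next.
That leaves G as the only ready step → G.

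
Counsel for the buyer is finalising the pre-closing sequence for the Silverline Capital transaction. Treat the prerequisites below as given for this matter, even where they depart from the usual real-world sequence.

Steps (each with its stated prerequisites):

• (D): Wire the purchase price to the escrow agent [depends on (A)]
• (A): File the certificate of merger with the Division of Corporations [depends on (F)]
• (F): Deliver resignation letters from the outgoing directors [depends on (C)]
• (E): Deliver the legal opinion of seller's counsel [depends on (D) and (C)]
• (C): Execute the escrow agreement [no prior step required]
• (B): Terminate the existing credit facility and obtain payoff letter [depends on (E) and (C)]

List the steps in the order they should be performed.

(C), (F), (A), (D), (E), (B)

(C) is the only step with nothing outstanding, so it goes first.
Next only (F) has its prerequisites met → (F).
Next only (A) has its prerequisites met → (A).
Next only (D) has its prerequisites met → (D).
(E) needed (D) and (C), now all done → (E).
Next only (B) has its prerequisites met → (B).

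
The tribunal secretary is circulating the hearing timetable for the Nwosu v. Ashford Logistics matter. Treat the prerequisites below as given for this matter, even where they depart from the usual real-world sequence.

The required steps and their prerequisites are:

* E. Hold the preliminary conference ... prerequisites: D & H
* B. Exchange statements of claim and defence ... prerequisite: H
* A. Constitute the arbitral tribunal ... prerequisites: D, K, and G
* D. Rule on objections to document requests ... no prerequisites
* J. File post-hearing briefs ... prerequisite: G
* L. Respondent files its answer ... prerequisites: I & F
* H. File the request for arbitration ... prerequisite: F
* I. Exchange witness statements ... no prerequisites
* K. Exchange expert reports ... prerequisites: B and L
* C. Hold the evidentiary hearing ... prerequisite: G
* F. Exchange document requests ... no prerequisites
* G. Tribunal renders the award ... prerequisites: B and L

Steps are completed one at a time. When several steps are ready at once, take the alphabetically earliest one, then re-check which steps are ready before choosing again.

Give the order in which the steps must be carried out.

D → F → H → B → E → I → L → G → C → J → K → A

Nothing is required for D, F and I. D has the earlier label → D first.
Now F and I have their prerequisites met. F has the earlier label, so F next.
H now also ready, so the ready set is {H, I}; H has the earlier label → H.
Ready: B, E and I. B has the earlier label → B.
Now E and I have their prerequisites met. E has the earlier label, so E next.
I is the only step now ready → I.
L is the only step now ready → L.
G and K are both available; G has the earlier label → G.
C, J and K are all available; C has the earlier label → C.
Ready: J and K. J has the earlier label → J.
Next only K has its prerequisites met → K.
That leaves A as the only ready step → A.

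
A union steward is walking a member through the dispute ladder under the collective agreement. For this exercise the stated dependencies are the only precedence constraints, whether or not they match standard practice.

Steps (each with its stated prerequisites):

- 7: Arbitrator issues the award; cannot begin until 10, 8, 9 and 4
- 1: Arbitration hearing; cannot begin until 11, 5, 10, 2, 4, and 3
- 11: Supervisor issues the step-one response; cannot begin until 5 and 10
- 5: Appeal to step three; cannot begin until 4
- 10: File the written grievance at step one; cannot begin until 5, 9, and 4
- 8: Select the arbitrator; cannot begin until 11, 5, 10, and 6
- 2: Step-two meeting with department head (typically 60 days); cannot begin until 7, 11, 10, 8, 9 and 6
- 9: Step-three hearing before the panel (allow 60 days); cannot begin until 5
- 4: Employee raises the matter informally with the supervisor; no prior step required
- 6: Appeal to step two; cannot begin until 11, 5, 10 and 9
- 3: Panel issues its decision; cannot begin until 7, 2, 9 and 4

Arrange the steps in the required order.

4 → 5 → 9 → 10 → 11 → 6 → 8 → 7 → 2 → 3 → 1

Only 4 has no prerequisites, so it is first.
5 is the only step now ready → 5.
9 needed 5, now all done → 9.
That leaves 10 as the only ready step → 10.
Next only 11 has its prerequisites met → 11.
That leaves 6 as the only ready step → 6.
8 needed 11, 5, 10 and 6, now all done → 8.
That leaves 7 as the only ready step → 7.
That leaves 2 as the only ready step → 2.
3 needed 7, 2, 9 and 4, now all done → 3.
1 needed 11, 5, 10, 2, 4 and 3, now all done → 1.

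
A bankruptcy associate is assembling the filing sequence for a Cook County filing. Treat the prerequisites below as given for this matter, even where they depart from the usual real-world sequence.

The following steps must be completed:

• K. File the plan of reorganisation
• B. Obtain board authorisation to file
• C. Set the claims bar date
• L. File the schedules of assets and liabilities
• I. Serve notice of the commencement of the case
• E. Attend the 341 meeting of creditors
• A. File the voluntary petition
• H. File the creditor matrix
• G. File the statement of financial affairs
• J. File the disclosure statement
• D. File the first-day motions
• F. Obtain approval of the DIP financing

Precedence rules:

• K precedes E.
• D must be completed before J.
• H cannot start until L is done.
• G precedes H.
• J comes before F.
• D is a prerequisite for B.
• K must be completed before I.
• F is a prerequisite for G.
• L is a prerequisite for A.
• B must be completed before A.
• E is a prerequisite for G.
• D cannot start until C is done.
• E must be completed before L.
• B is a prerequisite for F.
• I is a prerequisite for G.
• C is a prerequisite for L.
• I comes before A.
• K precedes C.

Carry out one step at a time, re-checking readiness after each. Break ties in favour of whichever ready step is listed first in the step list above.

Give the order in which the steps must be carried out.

K, C, I, E, L, D, B, A, J, F, G, H

Only K has no prerequisites, so it is first.
Ready: C, I and E. C is listed earlier → C.
Now I, E and D have their prerequisites met. I is listed earlier, so I next.
Now E and D have their prerequisites met. E is listed earlier, so E next.
Ready: L and D. L is listed earlier → L.
That leaves D as the only ready step → D.
Ready: B and J. B is listed earlier → B.
A and J are both available; A is listed earlier → A.
J needed D, now all done → J.
F needed B and J, now all done → F.
That leaves G as the only ready step → G.
H needed L and G, now all done → H.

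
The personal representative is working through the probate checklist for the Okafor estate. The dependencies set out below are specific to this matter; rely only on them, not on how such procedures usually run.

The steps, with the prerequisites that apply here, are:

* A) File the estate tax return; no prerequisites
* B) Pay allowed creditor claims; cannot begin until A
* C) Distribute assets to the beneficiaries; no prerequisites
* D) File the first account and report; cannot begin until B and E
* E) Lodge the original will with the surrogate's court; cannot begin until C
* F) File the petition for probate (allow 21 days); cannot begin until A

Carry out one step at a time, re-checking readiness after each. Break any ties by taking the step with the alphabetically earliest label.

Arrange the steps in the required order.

A B C E D F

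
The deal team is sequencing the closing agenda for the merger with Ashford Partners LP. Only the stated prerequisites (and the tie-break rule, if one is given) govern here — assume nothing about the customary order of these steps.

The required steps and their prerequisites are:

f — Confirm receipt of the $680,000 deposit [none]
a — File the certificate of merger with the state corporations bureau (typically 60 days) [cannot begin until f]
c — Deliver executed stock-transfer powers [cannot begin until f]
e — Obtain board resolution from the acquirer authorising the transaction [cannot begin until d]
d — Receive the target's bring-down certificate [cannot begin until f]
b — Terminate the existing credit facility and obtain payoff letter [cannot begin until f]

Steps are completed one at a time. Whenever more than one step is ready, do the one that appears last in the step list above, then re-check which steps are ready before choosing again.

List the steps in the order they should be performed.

f is the only step with nothing outstanding, so it goes first.
b, d, c and a are all available; b is listed later → b.
Now d, c and a have their prerequisites met. d is listed later, so d next.
e now also ready, so the ready set is {e, c, a}; e is listed later → e.
Now c and a have their prerequisites met. c is listed later, so c next.
a needed f, now all done → a.

f, b, d, e, c, a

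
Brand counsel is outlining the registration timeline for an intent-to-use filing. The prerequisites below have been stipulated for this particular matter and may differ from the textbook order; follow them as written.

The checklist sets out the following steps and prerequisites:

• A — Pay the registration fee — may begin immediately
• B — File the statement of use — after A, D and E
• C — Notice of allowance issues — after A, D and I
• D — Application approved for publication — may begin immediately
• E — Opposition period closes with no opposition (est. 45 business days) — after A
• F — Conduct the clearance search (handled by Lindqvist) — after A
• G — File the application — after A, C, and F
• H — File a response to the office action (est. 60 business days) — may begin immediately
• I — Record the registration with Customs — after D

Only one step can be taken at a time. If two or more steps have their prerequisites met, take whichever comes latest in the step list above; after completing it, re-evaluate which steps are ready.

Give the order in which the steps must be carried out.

H D I A F E C G B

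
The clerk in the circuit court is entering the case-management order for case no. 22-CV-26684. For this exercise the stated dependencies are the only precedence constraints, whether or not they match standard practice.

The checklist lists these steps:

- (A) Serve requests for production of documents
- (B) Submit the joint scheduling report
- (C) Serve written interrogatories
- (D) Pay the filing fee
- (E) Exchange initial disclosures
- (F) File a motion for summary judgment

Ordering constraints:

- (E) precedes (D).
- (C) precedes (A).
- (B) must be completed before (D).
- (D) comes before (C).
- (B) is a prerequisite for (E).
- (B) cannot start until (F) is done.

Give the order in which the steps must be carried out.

Only (F) has no prerequisites, so it is first.
Next only (B) has its prerequisites met → (B).
Next only (E) has its prerequisites met → (E).
(D) needed (B) and (E), now all done → (D).
(C) needed (D), now all done → (C).
(A) is the only step now ready → (A).

(F) → (B) → (E) → (D) → (C) → (A)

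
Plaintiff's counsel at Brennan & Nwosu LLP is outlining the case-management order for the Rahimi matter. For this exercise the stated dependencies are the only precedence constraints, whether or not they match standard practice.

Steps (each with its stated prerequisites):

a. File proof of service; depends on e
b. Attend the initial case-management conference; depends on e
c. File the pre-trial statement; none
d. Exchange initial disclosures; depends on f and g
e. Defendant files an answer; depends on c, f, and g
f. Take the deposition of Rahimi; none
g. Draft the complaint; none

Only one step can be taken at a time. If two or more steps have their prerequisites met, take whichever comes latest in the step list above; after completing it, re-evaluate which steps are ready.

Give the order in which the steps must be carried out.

g f d c e b a

g, f and c have no prerequisites; g is listed later, so g is first.
Ready: f and c. f is listed later → f.
Ready: d and c. d is listed later → d.
Next only c has its prerequisites met → c.
e is the only step now ready → e.
b and a are both available; b is listed later → b.
That leaves a as the only ready step → a.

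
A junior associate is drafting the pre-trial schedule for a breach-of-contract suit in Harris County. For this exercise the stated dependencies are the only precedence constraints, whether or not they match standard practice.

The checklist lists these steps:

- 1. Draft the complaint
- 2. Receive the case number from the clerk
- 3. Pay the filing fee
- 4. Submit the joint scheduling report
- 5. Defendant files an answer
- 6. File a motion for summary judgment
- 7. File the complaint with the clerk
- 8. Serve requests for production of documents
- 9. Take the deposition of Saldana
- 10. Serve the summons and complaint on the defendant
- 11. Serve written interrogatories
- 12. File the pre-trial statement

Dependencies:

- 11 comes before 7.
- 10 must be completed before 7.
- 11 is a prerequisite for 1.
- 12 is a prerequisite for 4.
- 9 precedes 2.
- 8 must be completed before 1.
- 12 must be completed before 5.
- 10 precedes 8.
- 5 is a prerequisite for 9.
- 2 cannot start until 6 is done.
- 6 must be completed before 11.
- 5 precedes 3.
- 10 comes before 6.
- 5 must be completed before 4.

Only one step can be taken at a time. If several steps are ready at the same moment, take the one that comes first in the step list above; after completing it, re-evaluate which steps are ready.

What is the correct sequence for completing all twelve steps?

10 and 12 have no prerequisites; 10 is listed earlier, so 10 is first.
Now 6, 8 and 12 have their prerequisites met. 6 is listed earlier, so 6 next.
8, 11 and 12 are all available; 8 is listed earlier → 8.
Now 11 and 12 have their prerequisites met. 11 is listed earlier, so 11 next.
1 and 7 now also ready, so the ready set is {1, 7, 12}; 1 is listed earlier → 1.
7 and 12 are both available; 7 is listed earlier → 7.
Next only 12 has its prerequisites met → 12.
That leaves 5 as the only ready step → 5.
3, 4 and 9 are all available; 3 is listed earlier → 3.
Now 4 and 9 have their prerequisites met. 4 is listed earlier, so 4 next.
Next only 9 has its prerequisites met → 9.
2 needed 6 and 9, now all done → 2.

10 → 6 → 8 → 11 → 1 → 7 → 12 → 5 → 3 → 4 → 9 → 2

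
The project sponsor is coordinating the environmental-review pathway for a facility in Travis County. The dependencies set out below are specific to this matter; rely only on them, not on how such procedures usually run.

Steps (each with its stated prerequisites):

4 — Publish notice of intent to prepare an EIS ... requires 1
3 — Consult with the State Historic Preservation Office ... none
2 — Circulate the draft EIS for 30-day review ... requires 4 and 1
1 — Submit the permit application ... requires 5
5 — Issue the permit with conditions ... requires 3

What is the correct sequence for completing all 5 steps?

3 → 5 → 1 → 4 → 2

3 has no prerequisites → 3 first.
5 is the only step now ready → 5.
Next only 1 has its prerequisites met → 1.
4 needed 1, now all done → 4.
2 is the only step now ready → 2.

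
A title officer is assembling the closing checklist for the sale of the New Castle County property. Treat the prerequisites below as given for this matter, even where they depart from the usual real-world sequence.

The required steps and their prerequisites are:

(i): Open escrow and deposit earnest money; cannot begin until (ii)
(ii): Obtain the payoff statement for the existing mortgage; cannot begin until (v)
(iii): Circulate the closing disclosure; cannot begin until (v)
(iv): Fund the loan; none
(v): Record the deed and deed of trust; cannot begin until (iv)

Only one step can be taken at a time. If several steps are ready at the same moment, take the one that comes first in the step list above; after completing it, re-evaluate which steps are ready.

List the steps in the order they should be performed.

(iv), (v), (ii), (i), (iii)

(iv) has no prerequisites → (iv) first.
(v) is the only step now ready → (v).
Ready: (ii) and (iii). (ii) is listed earlier → (ii).
(i) and (iii) are both available; (i) is listed earlier → (i).
(iii) is the only step now ready → (iii).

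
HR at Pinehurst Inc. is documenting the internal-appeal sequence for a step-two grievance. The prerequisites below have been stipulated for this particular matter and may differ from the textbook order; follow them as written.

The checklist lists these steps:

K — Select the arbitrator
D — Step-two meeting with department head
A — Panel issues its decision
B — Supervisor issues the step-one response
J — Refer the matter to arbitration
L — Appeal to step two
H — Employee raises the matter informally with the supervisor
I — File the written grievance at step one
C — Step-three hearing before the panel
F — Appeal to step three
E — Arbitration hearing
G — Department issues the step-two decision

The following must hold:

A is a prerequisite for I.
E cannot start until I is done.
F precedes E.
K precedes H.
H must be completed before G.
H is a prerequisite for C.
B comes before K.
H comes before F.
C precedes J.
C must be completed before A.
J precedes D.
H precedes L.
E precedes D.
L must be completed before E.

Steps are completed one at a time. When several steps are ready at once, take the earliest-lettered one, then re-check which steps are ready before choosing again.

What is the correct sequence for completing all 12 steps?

B, K, H, C, A, F, G, I, J, L, E, D

B has no prerequisites → B first.
Next only K has its prerequisites met → K.
H needed K, now all done → H.
Ready: C, F, G and L. C has the earlier label → C.
A and J now also ready, so the ready set is {A, F, G, J, L}; A has the earlier label → A.
I now also ready, so the ready set is {F, G, I, J, L}; F has the earlier label → F.
G, I, J and L are all available; G has the earlier label → G.
Now I, J and L have their prerequisites met. I has the earlier label, so I next.
Now J and L have their prerequisites met. J has the earlier label, so J next.
L needed H, now all done → L.
Next only E has its prerequisites met → E.
Next only D has its prerequisites met → D.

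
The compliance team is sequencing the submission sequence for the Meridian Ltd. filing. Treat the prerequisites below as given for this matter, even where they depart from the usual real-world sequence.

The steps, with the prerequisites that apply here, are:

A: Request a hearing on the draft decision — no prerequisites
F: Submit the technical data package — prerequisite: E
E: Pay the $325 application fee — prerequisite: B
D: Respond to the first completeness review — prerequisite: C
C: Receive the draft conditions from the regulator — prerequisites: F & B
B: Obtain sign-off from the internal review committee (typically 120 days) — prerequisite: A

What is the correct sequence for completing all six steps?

A is the only step with nothing outstanding, so it goes first.
That leaves B as the only ready step → B.
That leaves E as the only ready step → E.
That leaves F as the only ready step → F.
C needed F and B, now all done → C.
D needed C, now all done → D.

A, B, E, F, C, D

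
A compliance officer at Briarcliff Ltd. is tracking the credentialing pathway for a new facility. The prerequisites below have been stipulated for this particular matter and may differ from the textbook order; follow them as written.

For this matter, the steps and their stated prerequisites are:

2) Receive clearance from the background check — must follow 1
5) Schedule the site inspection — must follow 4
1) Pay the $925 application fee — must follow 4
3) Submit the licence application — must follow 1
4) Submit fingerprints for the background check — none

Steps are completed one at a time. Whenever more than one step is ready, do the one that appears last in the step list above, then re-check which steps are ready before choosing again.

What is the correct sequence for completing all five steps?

Only 4 has no prerequisites, so it is first.
1 and 5 are both available; 1 is listed later → 1.
Ready: 3, 5 and 2. 3 is listed later → 3.
Now 5 and 2 have their prerequisites met. 5 is listed later, so 5 next.
2 needed 1, now all done → 2.

4, 1, 3, 5, 2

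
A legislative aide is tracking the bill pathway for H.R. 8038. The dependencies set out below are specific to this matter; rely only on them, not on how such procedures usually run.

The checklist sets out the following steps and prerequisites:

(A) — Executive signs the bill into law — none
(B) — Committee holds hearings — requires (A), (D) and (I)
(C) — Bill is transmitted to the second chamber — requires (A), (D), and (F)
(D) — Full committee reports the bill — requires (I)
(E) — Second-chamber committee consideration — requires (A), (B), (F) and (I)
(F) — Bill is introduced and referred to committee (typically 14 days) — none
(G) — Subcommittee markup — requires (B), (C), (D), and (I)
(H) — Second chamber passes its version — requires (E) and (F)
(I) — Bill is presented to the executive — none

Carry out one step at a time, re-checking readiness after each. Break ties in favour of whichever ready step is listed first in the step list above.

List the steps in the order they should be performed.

(A) (F) (I) (D) (B) (C) (E) (G) (H)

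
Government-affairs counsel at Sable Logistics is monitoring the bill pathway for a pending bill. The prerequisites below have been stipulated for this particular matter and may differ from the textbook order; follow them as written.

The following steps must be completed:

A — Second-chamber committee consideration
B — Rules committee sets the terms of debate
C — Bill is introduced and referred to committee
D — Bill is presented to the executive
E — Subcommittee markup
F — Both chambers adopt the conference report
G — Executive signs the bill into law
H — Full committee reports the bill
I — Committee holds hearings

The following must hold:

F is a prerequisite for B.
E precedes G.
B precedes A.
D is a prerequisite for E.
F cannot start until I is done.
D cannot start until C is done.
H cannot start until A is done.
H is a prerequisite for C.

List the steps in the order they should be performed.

I F B A H C D E G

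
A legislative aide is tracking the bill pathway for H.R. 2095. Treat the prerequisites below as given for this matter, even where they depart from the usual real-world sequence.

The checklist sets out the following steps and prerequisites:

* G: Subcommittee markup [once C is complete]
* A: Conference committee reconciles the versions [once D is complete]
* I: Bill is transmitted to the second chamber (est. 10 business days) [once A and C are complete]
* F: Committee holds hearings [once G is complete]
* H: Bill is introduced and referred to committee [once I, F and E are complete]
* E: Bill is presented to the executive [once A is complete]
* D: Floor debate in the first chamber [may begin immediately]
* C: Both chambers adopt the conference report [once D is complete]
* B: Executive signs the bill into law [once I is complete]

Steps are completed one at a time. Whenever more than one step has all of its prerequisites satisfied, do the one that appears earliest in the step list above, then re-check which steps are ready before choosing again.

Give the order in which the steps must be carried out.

D, A, E, C, G, I, F, H, B

D is the only step with nothing outstanding, so it goes first.
A and C are both available; A is listed earlier → A.
Now E and C have their prerequisites met. E is listed earlier, so E next.
Next only C has its prerequisites met → C.
Now G and I have their prerequisites met. G is listed earlier, so G next.
Now I and F have their prerequisites met. I is listed earlier, so I next.
B now also ready, so the ready set is {F, B}; F is listed earlier → F.
H now also ready, so the ready set is {H, B}; H is listed earlier → H.
Next only B has its prerequisites met → B.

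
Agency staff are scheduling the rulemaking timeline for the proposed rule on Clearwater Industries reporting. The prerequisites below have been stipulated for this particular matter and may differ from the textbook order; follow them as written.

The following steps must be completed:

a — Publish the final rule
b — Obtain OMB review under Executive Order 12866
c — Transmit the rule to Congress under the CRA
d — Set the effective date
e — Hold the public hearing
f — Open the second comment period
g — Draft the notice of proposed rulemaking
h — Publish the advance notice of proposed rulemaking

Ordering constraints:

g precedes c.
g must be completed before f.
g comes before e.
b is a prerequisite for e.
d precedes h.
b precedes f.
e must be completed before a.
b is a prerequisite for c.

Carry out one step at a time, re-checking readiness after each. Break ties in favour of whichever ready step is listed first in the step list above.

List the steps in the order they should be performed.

b → d → g → c → e → a → f → h

b, d and g have no prerequisites; b is listed earlier, so b is first.
Ready: d and g. d is listed earlier → d.
Ready: g and h. g is listed earlier → g.
c, e and f now also ready, so the ready set is {c, e, f, h}; c is listed earlier → c.
Ready: e, f and h. e is listed earlier → e.
Ready: a, f and h. a is listed earlier → a.
f and h are both available; f is listed earlier → f.
Next only h has its prerequisites met → h.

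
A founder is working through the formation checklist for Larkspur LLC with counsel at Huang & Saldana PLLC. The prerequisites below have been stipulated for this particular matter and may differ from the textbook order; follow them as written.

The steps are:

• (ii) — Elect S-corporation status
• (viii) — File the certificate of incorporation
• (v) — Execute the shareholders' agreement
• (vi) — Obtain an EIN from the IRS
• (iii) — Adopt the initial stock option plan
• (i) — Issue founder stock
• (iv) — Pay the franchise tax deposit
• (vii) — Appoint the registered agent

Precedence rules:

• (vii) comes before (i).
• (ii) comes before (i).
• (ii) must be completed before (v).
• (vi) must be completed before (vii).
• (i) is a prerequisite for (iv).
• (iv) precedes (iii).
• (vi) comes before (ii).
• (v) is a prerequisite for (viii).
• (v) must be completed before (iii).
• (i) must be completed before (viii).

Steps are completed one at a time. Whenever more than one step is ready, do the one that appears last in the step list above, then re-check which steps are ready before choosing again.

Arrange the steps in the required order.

(vi), (vii), (ii), (i), (iv), (v), (iii), (viii)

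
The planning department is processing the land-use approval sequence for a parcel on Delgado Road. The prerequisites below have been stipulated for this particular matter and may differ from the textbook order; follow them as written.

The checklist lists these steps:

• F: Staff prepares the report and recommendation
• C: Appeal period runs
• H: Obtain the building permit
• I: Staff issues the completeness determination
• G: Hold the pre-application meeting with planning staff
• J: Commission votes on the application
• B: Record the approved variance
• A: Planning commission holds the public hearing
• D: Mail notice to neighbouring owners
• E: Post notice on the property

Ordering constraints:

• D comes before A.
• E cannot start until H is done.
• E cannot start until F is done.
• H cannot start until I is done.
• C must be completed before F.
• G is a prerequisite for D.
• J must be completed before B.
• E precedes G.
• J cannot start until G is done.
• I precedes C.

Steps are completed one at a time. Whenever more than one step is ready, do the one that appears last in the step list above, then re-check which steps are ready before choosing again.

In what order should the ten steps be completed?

I H C F E G D A J B

I is the only step with nothing outstanding, so it goes first.
Now H and C have their prerequisites met. H is listed later, so H next.
C is the only step now ready → C.
F needed C, now all done → F.
That leaves E as the only ready step → E.
G needed E, now all done → G.
D and J are both available; D is listed later → D.
Ready: A and J. A is listed later → A.
J needed G, now all done → J.
B needed J, now all done → B.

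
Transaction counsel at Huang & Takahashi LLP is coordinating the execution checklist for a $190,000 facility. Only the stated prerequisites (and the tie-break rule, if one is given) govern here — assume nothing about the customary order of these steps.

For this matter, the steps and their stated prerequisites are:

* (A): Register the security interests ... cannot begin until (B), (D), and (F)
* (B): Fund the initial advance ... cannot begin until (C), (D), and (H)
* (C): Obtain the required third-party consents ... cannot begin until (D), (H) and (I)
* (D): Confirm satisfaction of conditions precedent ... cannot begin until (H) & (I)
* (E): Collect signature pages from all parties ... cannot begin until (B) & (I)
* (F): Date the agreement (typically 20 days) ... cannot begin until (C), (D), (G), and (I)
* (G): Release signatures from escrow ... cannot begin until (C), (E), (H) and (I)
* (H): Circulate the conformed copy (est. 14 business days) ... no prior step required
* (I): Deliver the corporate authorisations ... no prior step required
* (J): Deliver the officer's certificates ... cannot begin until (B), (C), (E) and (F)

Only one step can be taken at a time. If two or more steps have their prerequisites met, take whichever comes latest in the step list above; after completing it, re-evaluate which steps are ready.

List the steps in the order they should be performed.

(I), (H), (D), (C), (B), (E), (G), (F), (J), (A)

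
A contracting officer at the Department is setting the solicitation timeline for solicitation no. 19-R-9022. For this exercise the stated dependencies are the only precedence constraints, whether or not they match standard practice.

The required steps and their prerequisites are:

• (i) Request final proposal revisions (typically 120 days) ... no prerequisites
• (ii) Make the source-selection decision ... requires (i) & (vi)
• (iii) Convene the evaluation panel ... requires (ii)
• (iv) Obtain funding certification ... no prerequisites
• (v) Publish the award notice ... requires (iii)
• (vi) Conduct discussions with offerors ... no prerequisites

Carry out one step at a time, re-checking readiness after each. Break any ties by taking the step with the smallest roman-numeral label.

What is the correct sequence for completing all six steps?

(i) (iv) (vi) (ii) (iii) (v)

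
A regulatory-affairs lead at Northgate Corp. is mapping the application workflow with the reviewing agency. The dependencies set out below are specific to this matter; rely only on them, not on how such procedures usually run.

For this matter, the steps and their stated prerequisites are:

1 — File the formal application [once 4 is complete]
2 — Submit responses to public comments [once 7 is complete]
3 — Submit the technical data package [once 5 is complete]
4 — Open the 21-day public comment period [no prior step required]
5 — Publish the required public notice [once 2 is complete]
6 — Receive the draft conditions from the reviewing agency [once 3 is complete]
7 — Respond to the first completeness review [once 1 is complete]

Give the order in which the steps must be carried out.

4, 1, 7, 2, 5, 3, 6

4 has no prerequisites → 4 first.
1 is the only step now ready → 1.
7 is the only step now ready → 7.
That leaves 2 as the only ready step → 2.
5 needed 2, now all done → 5.
3 needed 5, now all done → 3.
6 needed 3, now all done → 6.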